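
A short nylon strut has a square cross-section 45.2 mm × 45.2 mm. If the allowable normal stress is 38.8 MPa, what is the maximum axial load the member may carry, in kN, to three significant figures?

A = 2043 mm².
P_max = σ_allow · A = 38.8 · 2043 = 79270 N = 79.27 kN.

79.3 kN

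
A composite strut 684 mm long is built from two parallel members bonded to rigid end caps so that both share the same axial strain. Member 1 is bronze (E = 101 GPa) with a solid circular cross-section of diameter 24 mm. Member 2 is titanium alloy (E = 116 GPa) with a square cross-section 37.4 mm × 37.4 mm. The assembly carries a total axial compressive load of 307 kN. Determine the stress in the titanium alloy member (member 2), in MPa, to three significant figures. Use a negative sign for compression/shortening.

-171 MPa

A_1 = 452.4 mm².
A_2 = 1399 mm².
Equal strain + equilibrium ⇒ each member carries load in proportion to AE: A₁E₁ = 45690000 N, A₂E₂ = 162300000 N, ΣAE = 207900000 N.
σ₂ = P·E₂/ΣAE = -307000·116000/207900000 = -171.3 MPa.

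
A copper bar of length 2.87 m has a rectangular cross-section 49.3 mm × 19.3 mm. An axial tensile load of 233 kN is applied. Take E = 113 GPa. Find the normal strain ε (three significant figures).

A = 951.5 mm².
σ = N/A = 244.9 MPa; ε = σ/E = 244.9/113000 = 2.167e-03.

0.00217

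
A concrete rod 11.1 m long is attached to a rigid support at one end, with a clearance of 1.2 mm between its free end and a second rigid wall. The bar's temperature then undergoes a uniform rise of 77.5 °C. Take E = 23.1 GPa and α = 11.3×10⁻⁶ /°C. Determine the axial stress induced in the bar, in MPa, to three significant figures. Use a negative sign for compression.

-17.7 MPa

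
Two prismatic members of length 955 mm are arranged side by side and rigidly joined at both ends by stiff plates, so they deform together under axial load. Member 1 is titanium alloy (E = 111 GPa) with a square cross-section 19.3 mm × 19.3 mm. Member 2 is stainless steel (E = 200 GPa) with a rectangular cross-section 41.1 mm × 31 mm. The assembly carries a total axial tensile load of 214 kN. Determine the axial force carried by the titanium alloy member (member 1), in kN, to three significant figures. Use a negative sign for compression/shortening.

A_1 = 372.5 mm².
A_2 = 1274 mm².
Equal strain + equilibrium ⇒ each member carries load in proportion to AE: A₁E₁ = 41350000 N, A₂E₂ = 254800000 N, ΣAE = 296200000 N.
F₁ = P·A₁E₁/ΣAE = 214000·41350000/296200000 = 29880 N.

29.9 kN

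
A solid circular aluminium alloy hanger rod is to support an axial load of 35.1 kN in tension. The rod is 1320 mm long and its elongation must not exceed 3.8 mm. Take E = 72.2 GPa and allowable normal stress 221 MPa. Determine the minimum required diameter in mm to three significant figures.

14.7 mm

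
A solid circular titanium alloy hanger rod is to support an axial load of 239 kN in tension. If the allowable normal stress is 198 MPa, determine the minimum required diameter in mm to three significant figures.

Required area A ≥ P/σ_allow = 239000/198 = 1207 mm².
For a solid circular section, d ≥ √(4A/π) = 39.2 mm.

39.2 mm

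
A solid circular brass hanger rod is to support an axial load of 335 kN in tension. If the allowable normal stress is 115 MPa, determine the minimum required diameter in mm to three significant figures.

Required area A ≥ P/σ_allow = 335000/115 = 2913 mm².
For a solid circular section, d ≥ √(4A/π) = 60.9 mm.

60.9 mm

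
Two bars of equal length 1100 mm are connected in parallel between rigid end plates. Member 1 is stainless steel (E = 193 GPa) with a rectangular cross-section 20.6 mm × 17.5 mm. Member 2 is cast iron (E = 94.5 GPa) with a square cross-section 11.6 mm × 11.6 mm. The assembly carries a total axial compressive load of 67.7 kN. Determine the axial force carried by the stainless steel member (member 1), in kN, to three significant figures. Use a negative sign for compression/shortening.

A_1 = 360.5 mm².
A_2 = 134.6 mm².
Equal strain + equilibrium ⇒ each member carries load in proportion to AE: A₁E₁ = 69580000 N, A₂E₂ = 12720000 N, ΣAE = 82290000 N.
F₁ = P·A₁E₁/ΣAE = -67700·69580000/82290000 = -57240 N.

-57.2 kN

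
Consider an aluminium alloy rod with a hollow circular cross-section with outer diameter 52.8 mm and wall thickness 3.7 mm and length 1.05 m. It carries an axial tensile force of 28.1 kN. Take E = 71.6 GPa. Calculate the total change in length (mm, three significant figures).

0.722 mm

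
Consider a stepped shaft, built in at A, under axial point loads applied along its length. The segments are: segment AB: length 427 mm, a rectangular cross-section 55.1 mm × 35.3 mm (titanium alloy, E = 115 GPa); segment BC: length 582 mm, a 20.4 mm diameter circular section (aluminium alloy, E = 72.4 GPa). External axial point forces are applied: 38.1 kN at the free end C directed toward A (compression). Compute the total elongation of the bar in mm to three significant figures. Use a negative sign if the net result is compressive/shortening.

Internal axial forces (sectioning from the free end, tension +): N_BC = -38.1 kN, N_AB = -38.1 kN.
A_AB = 1945 mm².
A_BC = 326.9 mm².
δ_AB = -38100·427/(1945·115000) = -0.07273 mm
δ_BC = -38100·582/(326.9·72400) = -0.937 mm
δ = Σδ_i = -1.01 mm.

-1.01 mm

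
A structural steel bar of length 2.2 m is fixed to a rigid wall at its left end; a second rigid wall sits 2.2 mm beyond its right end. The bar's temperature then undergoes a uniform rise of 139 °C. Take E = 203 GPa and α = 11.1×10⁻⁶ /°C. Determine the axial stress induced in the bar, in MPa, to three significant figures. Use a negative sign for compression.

Free thermal expansion αLΔT = 11.1e-6 · 2200 · 139 = 3.394 mm.
The walls engage after the gap closes; constrained expansion = 3.394 − 2.2 = 1.194 mm.
The walls impose strain ε = −(1.194)/2200 = -5.4290e-04; σ = Eε = 203000 · -5.4290e-04 = -110.2 MPa.

-110 MPa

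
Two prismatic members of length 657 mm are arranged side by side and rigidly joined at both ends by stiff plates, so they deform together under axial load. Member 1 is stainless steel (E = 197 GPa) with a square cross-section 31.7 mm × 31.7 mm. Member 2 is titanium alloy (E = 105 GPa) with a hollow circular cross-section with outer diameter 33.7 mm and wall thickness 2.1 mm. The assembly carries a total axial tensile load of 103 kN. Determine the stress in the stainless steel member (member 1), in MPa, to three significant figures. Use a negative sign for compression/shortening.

A_1 = 1005 mm².
A_2 = 208.5 mm².
Equal strain + equilibrium ⇒ each member carries load in proportion to AE: A₁E₁ = 198000000 N, A₂E₂ = 21890000 N, ΣAE = 219900000 N.
σ₁ = P·E₁/ΣAE = 103000·197000/219900000 = 92.29 MPa.

92.3 MPa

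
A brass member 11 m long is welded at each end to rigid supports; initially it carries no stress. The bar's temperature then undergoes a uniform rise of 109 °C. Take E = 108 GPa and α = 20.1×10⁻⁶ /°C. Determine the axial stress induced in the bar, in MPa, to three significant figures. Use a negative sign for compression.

Free thermal expansion αLΔT = 20.1e-6 · 11000 · 109 = 24.1 mm.
The walls impose strain ε = −(24.1)/11000 = -2.1909e-03; σ = Eε = 108000 · -2.1909e-03 = -236.6 MPa.

-237 MPa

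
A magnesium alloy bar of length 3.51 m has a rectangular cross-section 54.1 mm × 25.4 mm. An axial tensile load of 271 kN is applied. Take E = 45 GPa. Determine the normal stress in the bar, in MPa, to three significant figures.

A = 1374 mm².
σ = N/A = 271000/1374 = 197.2 MPa.

197 MPa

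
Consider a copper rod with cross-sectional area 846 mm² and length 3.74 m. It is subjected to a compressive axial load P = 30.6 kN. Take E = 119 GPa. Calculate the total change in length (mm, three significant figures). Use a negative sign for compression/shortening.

δ_mech = NL/(AE) = -30600·3740/(846·119000) = -1.137 mm.

-1.14 mm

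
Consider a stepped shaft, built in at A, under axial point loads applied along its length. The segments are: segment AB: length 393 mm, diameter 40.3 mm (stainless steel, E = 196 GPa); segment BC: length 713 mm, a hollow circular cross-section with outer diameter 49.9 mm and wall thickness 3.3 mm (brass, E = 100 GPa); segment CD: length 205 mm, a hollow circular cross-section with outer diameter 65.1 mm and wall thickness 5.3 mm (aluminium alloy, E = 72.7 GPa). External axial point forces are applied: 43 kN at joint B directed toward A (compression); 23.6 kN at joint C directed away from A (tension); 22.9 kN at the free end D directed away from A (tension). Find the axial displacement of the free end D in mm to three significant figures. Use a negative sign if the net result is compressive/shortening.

0.757 mm

Internal axial forces (sectioning from the free end, tension +): N_CD = 22.9 kN, N_BC = 46.5 kN, N_AB = 3.5 kN.
A_AB = 1276 mm².
A_BC = 483.1 mm².
A_CD = 995.7 mm².
δ_AB = 3500·393/(1276·196000) = 0.005502 mm
δ_BC = 46500·713/(483.1·100000) = 0.6863 mm
δ_CD = 22900·205/(995.7·72700) = 0.06485 mm
δ = Σδ_i = 0.7566 mm.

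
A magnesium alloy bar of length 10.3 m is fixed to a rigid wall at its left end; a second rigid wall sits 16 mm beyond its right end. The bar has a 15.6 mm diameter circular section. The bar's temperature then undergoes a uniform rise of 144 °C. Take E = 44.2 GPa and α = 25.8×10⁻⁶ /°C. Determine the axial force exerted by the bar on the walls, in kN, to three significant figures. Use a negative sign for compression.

Free thermal expansion αLΔT = 25.8e-6 · 10300 · 144 = 38.27 mm.
The walls engage after the gap closes; constrained expansion = 38.27 − 16 = 22.27 mm.
The walls impose strain ε = −(22.27)/10300 = -2.1618e-03; σ = Eε = 44200 · -2.1618e-03 = -95.55 MPa.
Wall reaction R = σ·A = -95.55·191.1 = -18260 N = -18.26 kN.

-18.3 kN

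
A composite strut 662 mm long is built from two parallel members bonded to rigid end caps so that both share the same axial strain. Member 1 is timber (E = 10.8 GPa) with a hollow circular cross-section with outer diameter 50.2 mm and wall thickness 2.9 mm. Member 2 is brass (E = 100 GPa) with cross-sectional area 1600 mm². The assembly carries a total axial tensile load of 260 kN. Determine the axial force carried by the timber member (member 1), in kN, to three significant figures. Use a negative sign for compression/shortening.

A_1 = 430.9 mm².
Equal strain + equilibrium ⇒ each member carries load in proportion to AE: A₁E₁ = 4654000 N, A₂E₂ = 160000000 N, ΣAE = 164700000 N.
F₁ = P·A₁E₁/ΣAE = 260000·4654000/164700000 = 7349 N.

7.35 kN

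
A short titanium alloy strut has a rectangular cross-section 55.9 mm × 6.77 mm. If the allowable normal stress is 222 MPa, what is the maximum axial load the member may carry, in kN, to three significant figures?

A = 378.4 mm².
P_max = σ_allow · A = 222 · 378.4 = 84010 N = 84.01 kN.

84.0 kN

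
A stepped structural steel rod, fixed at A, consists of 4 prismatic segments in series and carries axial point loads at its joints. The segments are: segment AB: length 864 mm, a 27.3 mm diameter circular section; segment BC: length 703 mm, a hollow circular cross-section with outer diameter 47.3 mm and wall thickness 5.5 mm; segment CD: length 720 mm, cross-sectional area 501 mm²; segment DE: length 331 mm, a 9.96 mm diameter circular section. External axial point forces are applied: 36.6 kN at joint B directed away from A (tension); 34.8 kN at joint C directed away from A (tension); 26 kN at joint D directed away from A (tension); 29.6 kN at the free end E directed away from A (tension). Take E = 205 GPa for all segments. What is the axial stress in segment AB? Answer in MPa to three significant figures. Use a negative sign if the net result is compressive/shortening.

217 MPa

Internal axial forces (sectioning from the free end, tension +): N_DE = 29.6 kN, N_CD = 55.6 kN, N_BC = 90.4 kN, N_AB = 127 kN.
A_AB = 585.3 mm².
σ_AB = N_AB/A_AB = 127000/585.3 = 217 MPa.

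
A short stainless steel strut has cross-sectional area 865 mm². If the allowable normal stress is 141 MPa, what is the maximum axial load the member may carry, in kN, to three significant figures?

P_max = σ_allow · A = 141 · 865 = 122000 N = 122 kN.

122 kN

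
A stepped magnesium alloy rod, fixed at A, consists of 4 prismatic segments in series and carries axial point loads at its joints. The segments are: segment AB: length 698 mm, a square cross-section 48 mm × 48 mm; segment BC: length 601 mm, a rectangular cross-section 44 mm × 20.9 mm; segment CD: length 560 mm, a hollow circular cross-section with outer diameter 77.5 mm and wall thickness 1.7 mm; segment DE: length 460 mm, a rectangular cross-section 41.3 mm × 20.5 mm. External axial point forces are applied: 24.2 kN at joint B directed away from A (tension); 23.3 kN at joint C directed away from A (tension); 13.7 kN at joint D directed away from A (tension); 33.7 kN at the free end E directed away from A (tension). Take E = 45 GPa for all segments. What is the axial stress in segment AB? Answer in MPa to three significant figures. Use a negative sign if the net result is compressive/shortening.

41.2 MPa

Internal axial forces (sectioning from the free end, tension +): N_DE = 33.7 kN, N_CD = 47.4 kN, N_BC = 70.7 kN, N_AB = 94.9 kN.
A_AB = 2304 mm².
σ_AB = N_AB/A_AB = 94900/2304 = 41.19 MPa.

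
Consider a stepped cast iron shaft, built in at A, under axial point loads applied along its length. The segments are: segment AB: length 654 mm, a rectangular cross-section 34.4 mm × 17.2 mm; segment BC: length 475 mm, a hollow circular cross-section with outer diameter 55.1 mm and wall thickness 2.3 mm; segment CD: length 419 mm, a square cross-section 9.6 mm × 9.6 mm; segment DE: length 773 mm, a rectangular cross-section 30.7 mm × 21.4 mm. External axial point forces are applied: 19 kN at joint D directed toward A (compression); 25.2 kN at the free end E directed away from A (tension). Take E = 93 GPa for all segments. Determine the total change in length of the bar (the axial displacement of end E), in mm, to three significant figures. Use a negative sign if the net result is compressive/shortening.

0.779 mm

Internal axial forces (sectioning from the free end, tension +): N_DE = 25.2 kN, N_CD = 6.2 kN, N_BC = 6.2 kN, N_AB = 6.2 kN.
A_AB = 591.7 mm².
A_BC = 381.5 mm².
A_CD = 92.16 mm².
A_DE = 657 mm².
δ_AB = 6200·654/(591.7·93000) = 0.07369 mm
δ_BC = 6200·475/(381.5·93000) = 0.083 mm
δ_CD = 6200·419/(92.16·93000) = 0.3031 mm
δ_DE = 25200·773/(657·93000) = 0.3188 mm
δ = Σδ_i = 0.7786 mm.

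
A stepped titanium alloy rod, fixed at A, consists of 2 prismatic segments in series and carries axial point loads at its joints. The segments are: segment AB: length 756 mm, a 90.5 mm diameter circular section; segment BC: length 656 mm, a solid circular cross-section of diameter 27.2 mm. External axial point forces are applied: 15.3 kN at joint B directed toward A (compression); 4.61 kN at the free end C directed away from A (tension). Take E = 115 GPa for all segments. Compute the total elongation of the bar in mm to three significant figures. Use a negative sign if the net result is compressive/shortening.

Internal axial forces (sectioning from the free end, tension +): N_BC = 4.61 kN, N_AB = -10.69 kN.
A_AB = 6433 mm².
A_BC = 581.1 mm².
δ_AB = -10690·756/(6433·115000) = -0.01092 mm
δ_BC = 4610·656/(581.1·115000) = 0.04526 mm
δ = Σδ_i = 0.03433 mm.

0.0343 mm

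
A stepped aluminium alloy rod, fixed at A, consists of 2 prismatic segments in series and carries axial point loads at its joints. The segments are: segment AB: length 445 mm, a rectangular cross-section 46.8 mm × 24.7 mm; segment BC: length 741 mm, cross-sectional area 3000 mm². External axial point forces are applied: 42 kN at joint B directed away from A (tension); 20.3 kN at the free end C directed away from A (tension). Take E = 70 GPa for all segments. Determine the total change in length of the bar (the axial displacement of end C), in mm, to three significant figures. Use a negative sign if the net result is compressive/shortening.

Internal axial forces (sectioning from the free end, tension +): N_BC = 20.3 kN, N_AB = 62.3 kN.
A_AB = 1156 mm².
δ_AB = 62300·445/(1156·70000) = 0.3426 mm
δ_BC = 20300·741/(3000·70000) = 0.07163 mm
δ = Σδ_i = 0.4142 mm.

0.414 mm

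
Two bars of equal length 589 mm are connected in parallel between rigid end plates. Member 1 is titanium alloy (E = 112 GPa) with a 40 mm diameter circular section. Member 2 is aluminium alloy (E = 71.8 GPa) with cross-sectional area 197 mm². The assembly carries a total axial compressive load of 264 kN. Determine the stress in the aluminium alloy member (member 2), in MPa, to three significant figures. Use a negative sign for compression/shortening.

A_1 = 1257 mm².
Equal strain + equilibrium ⇒ each member carries load in proportion to AE: A₁E₁ = 140700000 N, A₂E₂ = 14140000 N, ΣAE = 154900000 N.
σ₂ = P·E₂/ΣAE = -264000·71800/154900000 = -122.4 MPa.

-122 MPa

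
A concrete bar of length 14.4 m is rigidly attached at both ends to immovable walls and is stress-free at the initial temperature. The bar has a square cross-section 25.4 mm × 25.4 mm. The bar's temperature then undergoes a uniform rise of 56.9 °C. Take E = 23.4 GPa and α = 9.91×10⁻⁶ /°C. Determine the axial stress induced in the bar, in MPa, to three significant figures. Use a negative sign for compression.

-13.2 MPa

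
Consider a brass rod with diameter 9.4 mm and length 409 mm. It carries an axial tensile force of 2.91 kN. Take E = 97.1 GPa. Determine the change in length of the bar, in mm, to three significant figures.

0.177 mm

A = 69.4 mm².
δ_mech = NL/(AE) = 2910·409/(69.4·97100) = 0.1766 mm.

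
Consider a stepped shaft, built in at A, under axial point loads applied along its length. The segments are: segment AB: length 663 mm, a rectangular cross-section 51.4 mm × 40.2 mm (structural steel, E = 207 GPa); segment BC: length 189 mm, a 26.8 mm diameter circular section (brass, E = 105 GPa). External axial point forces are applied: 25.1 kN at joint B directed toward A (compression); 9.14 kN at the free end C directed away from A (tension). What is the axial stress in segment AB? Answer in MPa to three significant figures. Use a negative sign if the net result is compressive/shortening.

-7.72 MPa

Internal axial forces (sectioning from the free end, tension +): N_BC = 9.14 kN, N_AB = -15.96 kN.
A_AB = 2066 mm².
σ_AB = N_AB/A_AB = -15960/2066 = -7.724 MPa.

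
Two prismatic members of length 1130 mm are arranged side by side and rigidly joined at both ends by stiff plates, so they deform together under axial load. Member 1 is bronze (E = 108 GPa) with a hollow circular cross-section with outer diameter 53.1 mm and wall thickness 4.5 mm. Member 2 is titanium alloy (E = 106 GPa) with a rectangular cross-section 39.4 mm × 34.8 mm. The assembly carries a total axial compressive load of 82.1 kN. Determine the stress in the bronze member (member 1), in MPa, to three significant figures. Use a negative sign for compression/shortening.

-40.4 MPa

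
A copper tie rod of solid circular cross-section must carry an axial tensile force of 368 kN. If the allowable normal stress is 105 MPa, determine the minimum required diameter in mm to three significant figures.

66.8 mm

Required area A ≥ P/σ_allow = 368000/105 = 3505 mm².
For a solid circular section, d ≥ √(4A/π) = 66.8 mm.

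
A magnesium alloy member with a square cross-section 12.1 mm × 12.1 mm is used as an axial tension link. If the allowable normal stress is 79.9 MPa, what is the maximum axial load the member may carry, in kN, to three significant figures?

A = 146.4 mm².
P_max = σ_allow · A = 79.9 · 146.4 = 11700 N = 11.7 kN.

11.7 kN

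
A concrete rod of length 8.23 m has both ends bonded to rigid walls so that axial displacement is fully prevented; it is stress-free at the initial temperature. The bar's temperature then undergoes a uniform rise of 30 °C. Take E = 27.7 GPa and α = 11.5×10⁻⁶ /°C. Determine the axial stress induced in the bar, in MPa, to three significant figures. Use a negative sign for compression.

Free thermal expansion αLΔT = 11.5e-6 · 8230 · 30 = 2.839 mm.
The walls impose strain ε = −(2.839)/8230 = -3.4500e-04; σ = Eε = 27700 · -3.4500e-04 = -9.556 MPa.

-9.56 MPa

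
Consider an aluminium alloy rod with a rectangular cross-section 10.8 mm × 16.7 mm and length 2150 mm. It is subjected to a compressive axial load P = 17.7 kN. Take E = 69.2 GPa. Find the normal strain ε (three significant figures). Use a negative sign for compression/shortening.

-0.00142

A = 180.4 mm².
σ = N/A = -98.14 MPa; ε = σ/E = -98.14/69200 = -1.418e-03.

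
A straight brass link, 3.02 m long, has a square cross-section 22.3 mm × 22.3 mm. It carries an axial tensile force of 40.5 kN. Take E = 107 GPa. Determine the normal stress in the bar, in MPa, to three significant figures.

81.4 MPa

A = 497.3 mm².
σ = N/A = 40500/497.3 = 81.44 MPa.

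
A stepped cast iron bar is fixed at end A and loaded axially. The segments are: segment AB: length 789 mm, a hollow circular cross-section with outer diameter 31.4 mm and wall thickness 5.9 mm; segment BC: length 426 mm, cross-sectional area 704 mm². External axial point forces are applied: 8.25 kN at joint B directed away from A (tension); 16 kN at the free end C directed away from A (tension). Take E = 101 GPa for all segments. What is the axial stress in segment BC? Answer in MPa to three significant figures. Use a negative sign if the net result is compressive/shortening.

Internal axial forces (sectioning from the free end, tension +): N_BC = 16 kN, N_AB = 24.25 kN.
σ_BC = N_BC/A_BC = 16000/704 = 22.73 MPa.

22.7 MPa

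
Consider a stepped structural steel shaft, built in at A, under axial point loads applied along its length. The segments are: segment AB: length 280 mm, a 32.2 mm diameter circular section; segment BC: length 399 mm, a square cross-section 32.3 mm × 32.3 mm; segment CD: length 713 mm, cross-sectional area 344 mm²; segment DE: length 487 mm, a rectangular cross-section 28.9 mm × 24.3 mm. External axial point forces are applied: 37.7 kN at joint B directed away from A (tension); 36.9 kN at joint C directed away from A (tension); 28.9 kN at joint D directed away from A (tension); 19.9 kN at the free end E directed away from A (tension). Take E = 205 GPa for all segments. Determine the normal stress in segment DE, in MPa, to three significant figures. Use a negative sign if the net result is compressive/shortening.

Internal axial forces (sectioning from the free end, tension +): N_DE = 19.9 kN, N_CD = 48.8 kN, N_BC = 85.7 kN, N_AB = 123.4 kN.
A_DE = 702.3 mm².
σ_DE = N_DE/A_DE = 19900/702.3 = 28.34 MPa.

28.3 MPa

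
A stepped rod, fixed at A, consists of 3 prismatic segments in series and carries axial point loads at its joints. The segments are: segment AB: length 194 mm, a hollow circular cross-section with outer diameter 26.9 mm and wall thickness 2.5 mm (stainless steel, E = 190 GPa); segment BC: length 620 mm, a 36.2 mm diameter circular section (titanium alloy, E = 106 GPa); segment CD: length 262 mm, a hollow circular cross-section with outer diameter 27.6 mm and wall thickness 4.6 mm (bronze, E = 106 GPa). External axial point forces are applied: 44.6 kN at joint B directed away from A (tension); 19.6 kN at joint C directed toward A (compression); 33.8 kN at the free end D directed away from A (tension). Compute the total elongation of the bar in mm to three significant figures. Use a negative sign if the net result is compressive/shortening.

0.645 mm

Internal axial forces (sectioning from the free end, tension +): N_CD = 33.8 kN, N_BC = 14.2 kN, N_AB = 58.8 kN.
A_AB = 191.6 mm².
A_BC = 1029 mm².
A_CD = 332.4 mm².
δ_AB = 58800·194/(191.6·190000) = 0.3133 mm
δ_BC = 14200·620/(1029·106000) = 0.0807 mm
δ_CD = 33800·262/(332.4·106000) = 0.2513 mm
δ = Σδ_i = 0.6453 mm.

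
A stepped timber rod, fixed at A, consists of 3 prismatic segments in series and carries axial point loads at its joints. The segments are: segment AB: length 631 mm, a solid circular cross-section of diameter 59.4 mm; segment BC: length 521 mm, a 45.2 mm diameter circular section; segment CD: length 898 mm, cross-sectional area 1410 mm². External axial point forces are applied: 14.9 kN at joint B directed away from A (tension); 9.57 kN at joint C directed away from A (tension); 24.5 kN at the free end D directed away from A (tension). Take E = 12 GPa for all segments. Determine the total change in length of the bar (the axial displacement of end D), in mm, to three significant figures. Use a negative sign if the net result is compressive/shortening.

Internal axial forces (sectioning from the free end, tension +): N_CD = 24.5 kN, N_BC = 34.07 kN, N_AB = 48.97 kN.
A_AB = 2771 mm².
A_BC = 1605 mm².
δ_AB = 48970·631/(2771·12000) = 0.9292 mm
δ_BC = 34070·521/(1605·12000) = 0.9219 mm
δ_CD = 24500·898/(1410·12000) = 1.3 mm
δ = Σδ_i = 3.151 mm.

3.15 mm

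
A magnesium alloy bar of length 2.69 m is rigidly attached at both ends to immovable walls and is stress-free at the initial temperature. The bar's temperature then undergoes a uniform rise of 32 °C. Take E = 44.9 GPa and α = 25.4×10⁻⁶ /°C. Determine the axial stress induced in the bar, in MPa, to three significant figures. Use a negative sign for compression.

-36.5 MPa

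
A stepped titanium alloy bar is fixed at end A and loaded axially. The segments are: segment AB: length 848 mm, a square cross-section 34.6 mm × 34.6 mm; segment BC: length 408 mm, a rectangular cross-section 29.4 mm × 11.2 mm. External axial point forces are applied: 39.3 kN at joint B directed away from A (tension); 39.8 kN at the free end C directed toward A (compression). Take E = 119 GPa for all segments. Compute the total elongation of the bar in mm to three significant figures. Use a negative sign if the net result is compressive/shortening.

-0.417 mm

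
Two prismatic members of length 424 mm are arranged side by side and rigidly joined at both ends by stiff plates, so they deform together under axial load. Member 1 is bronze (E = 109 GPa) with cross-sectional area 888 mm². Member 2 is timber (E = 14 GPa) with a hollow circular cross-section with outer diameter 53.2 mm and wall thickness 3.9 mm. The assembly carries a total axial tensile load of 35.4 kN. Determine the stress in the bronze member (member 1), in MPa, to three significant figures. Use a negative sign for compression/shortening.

36.7 MPa

A_2 = 604 mm².
Equal strain + equilibrium ⇒ each member carries load in proportion to AE: A₁E₁ = 96790000 N, A₂E₂ = 8456000 N, ΣAE = 105200000 N.
σ₁ = P·E₁/ΣAE = 35400·109000/105200000 = 36.66 MPa.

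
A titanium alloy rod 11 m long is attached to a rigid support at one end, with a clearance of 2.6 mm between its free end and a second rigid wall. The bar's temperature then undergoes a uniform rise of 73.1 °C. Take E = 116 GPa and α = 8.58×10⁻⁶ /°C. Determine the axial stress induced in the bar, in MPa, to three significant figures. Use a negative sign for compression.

Free thermal expansion αLΔT = 8.58e-6 · 11000 · 73.1 = 6.899 mm.
The walls engage after the gap closes; constrained expansion = 6.899 − 2.6 = 4.299 mm.
The walls impose strain ε = −(4.299)/11000 = -3.9083e-04; σ = Eε = 116000 · -3.9083e-04 = -45.34 MPa.

-45.3 MPa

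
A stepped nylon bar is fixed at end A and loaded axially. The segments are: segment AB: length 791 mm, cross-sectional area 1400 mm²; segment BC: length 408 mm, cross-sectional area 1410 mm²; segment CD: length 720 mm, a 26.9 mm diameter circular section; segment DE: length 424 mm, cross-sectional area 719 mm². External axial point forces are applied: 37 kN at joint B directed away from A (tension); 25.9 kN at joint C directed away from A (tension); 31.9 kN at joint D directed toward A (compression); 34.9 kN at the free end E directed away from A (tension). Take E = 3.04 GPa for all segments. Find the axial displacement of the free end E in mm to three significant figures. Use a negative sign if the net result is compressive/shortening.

Internal axial forces (sectioning from the free end, tension +): N_DE = 34.9 kN, N_CD = 3 kN, N_BC = 28.9 kN, N_AB = 65.9 kN.
A_CD = 568.3 mm².
δ_AB = 65900·791/(1400·3040) = 12.25 mm
δ_BC = 28900·408/(1410·3040) = 2.751 mm
δ_CD = 3000·720/(568.3·3040) = 1.25 mm
δ_DE = 34900·424/(719·3040) = 6.77 mm
δ = Σδ_i = 23.02 mm.

23.0 mm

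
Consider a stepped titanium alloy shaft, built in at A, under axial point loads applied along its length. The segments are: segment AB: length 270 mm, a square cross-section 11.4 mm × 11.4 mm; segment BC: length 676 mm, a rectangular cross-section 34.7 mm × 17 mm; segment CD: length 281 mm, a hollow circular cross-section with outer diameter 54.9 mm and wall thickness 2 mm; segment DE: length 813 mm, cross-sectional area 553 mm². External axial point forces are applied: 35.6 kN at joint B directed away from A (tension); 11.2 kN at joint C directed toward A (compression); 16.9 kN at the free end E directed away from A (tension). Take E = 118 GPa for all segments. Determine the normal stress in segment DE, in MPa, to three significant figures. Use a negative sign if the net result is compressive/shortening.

30.6 MPa

Internal axial forces (sectioning from the free end, tension +): N_DE = 16.9 kN, N_CD = 16.9 kN, N_BC = 5.7 kN, N_AB = 41.3 kN.
σ_DE = N_DE/A_DE = 16900/553 = 30.56 MPa.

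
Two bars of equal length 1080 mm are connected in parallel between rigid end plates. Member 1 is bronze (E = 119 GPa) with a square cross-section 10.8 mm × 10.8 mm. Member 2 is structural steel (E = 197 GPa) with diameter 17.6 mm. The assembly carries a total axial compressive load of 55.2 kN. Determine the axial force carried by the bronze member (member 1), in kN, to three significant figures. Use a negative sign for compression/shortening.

-12.4 kN

A_1 = 116.6 mm².
A_2 = 243.3 mm².
Equal strain + equilibrium ⇒ each member carries load in proportion to AE: A₁E₁ = 13880000 N, A₂E₂ = 47930000 N, ΣAE = 61810000 N.
F₁ = P·A₁E₁/ΣAE = -55200·13880000/61810000 = -12400 N.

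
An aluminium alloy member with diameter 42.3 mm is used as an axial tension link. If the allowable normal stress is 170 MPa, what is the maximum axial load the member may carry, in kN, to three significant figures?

239 kN

A = 1405 mm².
P_max = σ_allow · A = 170 · 1405 = 238900 N = 238.9 kN.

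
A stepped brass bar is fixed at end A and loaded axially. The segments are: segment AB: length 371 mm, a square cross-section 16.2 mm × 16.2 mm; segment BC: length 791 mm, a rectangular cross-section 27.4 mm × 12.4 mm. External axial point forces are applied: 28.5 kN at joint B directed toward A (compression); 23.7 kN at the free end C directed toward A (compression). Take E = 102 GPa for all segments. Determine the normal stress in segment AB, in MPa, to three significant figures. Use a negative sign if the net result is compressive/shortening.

-199 MPa

Internal axial forces (sectioning from the free end, tension +): N_BC = -23.7 kN, N_AB = -52.2 kN.
A_AB = 262.4 mm².
σ_AB = N_AB/A_AB = -52200/262.4 = -198.9 MPa.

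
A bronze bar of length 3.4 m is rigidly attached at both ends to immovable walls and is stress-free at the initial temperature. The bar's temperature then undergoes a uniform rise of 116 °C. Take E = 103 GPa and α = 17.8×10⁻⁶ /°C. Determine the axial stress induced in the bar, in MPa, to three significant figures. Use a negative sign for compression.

Free thermal expansion αLΔT = 17.8e-6 · 3400 · 116 = 7.02 mm.
The walls impose strain ε = −(7.02)/3400 = -2.0648e-03; σ = Eε = 103000 · -2.0648e-03 = -212.7 MPa.

-213 MPa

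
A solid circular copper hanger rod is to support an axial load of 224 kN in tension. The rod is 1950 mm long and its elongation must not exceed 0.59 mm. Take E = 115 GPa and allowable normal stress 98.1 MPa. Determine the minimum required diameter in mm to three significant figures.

Required area A ≥ P/σ_allow = 224000/98.1 = 2283 mm².
For a solid circular section, d ≥ √(4A/π) = 53.92 mm.
Elongation limit: A ≥ PL/(Eδ_allow) = 224000·1950/(115000·0.59) = 6438 mm² ⇒ d ≥ 90.54 mm.
The elongation limit governs.

90.5 mm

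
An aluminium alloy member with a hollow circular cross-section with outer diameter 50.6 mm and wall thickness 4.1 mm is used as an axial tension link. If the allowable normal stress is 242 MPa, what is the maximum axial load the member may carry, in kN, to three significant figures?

A = 598.9 mm².
P_max = σ_allow · A = 242 · 598.9 = 144900 N = 144.9 kN.

145 kN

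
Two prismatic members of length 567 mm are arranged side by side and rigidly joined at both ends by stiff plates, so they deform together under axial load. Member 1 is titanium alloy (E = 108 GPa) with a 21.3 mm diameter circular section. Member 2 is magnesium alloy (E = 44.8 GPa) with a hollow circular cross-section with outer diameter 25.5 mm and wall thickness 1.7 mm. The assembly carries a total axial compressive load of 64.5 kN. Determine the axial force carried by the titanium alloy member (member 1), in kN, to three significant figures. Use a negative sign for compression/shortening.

A_1 = 356.3 mm².
A_2 = 127.1 mm².
Equal strain + equilibrium ⇒ each member carries load in proportion to AE: A₁E₁ = 38480000 N, A₂E₂ = 5694000 N, ΣAE = 44180000 N.
F₁ = P·A₁E₁/ΣAE = -64500·38480000/44180000 = -56190 N.

-56.2 kN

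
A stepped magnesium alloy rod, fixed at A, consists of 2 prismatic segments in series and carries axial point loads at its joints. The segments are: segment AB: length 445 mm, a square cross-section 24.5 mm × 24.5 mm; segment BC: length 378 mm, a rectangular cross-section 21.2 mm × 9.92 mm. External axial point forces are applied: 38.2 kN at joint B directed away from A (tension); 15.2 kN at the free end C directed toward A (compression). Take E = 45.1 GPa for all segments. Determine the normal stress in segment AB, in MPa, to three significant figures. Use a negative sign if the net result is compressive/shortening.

38.3 MPa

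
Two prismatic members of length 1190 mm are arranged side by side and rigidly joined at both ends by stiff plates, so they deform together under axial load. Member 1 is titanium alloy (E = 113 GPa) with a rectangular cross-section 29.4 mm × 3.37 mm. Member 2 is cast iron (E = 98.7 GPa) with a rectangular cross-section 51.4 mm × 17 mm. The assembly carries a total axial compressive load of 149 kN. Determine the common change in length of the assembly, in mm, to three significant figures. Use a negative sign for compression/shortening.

-1.82 mm

A_1 = 99.08 mm².
A_2 = 873.8 mm².
Equal strain + equilibrium ⇒ each member carries load in proportion to AE: A₁E₁ = 11200000 N, A₂E₂ = 86240000 N, ΣAE = 97440000 N.
δ = PL/ΣAE = -149000·1190/97440000 = -1.82 mm.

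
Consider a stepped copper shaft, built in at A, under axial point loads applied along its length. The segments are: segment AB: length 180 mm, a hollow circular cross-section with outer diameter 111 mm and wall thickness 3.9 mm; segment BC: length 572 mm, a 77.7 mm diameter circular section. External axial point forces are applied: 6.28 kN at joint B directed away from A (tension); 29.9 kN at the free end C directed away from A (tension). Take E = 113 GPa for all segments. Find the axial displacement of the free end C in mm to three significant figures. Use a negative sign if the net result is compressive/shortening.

0.0758 mm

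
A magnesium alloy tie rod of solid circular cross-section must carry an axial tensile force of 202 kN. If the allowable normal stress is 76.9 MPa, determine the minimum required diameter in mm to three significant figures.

Required area A ≥ P/σ_allow = 202000/76.9 = 2627 mm².
For a solid circular section, d ≥ √(4A/π) = 57.83 mm.

57.8 mm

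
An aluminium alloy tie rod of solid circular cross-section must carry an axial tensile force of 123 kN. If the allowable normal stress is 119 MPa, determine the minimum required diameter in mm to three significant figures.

36.3 mm

Required area A ≥ P/σ_allow = 123000/119 = 1034 mm².
For a solid circular section, d ≥ √(4A/π) = 36.28 mm.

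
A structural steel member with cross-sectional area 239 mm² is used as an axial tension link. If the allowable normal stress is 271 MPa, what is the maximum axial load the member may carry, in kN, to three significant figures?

P_max = σ_allow · A = 271 · 239 = 64770 N = 64.77 kN.

64.8 kN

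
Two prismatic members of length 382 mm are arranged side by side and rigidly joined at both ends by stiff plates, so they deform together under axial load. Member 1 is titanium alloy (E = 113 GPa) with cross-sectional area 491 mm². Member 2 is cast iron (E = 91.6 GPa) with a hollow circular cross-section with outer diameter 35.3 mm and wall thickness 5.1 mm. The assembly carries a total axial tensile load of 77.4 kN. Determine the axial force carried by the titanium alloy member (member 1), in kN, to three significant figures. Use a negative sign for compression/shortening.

A_2 = 483.9 mm².
Equal strain + equilibrium ⇒ each member carries load in proportion to AE: A₁E₁ = 55480000 N, A₂E₂ = 44320000 N, ΣAE = 99810000 N.
F₁ = P·A₁E₁/ΣAE = 77400·55480000/99810000 = 43030 N.

43.0 kN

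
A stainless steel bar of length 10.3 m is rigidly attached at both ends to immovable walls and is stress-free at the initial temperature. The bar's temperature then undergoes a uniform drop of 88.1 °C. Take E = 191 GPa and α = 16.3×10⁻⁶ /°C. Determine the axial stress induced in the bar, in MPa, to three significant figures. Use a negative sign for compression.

Free thermal expansion αLΔT = 16.3e-6 · 10300 · -88.1 = -14.79 mm.
The walls impose strain ε = −(-14.79)/10300 = 1.4360e-03; σ = Eε = 191000 · 1.4360e-03 = 274.3 MPa.

274 MPa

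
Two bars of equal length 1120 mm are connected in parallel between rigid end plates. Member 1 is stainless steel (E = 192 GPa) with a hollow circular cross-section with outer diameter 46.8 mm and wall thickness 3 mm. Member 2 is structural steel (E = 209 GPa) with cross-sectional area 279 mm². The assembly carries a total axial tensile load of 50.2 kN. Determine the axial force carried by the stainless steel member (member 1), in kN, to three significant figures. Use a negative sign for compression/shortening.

28.9 kN

A_1 = 412.8 mm².
Equal strain + equilibrium ⇒ each member carries load in proportion to AE: A₁E₁ = 79260000 N, A₂E₂ = 58310000 N, ΣAE = 137600000 N.
F₁ = P·A₁E₁/ΣAE = 50200·79260000/137600000 = 28920 N.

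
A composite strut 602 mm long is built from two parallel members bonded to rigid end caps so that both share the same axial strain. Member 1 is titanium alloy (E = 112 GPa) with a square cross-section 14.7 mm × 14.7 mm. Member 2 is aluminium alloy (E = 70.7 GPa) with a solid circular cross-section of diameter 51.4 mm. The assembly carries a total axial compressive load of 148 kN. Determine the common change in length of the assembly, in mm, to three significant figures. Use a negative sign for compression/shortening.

A_1 = 216.1 mm².
A_2 = 2075 mm².
Equal strain + equilibrium ⇒ each member carries load in proportion to AE: A₁E₁ = 24200000 N, A₂E₂ = 146700000 N, ΣAE = 170900000 N.
δ = PL/ΣAE = -148000·602/170900000 = -0.5213 mm.

-0.521 mm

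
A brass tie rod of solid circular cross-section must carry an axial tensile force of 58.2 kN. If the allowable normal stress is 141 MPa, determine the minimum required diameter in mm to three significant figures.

Required area A ≥ P/σ_allow = 58200/141 = 412.8 mm².
For a solid circular section, d ≥ √(4A/π) = 22.92 mm.

22.9 mm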